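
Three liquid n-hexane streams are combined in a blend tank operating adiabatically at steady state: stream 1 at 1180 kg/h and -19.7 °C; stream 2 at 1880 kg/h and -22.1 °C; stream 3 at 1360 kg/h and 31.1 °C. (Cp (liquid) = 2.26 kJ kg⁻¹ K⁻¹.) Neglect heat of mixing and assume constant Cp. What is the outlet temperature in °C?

T_out = -5.09 °C

No heat crosses the boundary, so H_out = H_in.
Σ ṁᵢCp,ᵢTᵢ = 1180×2.26×-19.7 + 1880×2.26×-22.1 + 1360×2.26×31.1 = -50845
Σ ṁᵢCp,ᵢ = 1180×2.26 + 1880×2.26 + 1360×2.26 = 9989.2
T_out = -50845 / 9989.2 = -5.09 °C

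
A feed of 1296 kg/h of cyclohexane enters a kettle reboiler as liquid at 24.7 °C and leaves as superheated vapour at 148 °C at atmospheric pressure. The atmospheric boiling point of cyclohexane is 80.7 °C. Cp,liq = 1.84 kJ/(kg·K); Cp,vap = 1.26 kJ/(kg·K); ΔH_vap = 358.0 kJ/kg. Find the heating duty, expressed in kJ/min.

Q = 11800 kJ/min

liquid 24.7→80.7 °C: 103.04 kJ/kg
vaporisation at 80.7 °C: 358 kJ/kg
vapour 80.7→148 °C: 84.798 kJ/kg
Δh = 103.04 + 358 + 84.798 = 545.84 kJ/kg
Q = ṁ·Δh = 1296 kg/h × 545.84 kJ/kg = 707410 kJ/h
|Q| = 196.5 kW = 11790 kJ/min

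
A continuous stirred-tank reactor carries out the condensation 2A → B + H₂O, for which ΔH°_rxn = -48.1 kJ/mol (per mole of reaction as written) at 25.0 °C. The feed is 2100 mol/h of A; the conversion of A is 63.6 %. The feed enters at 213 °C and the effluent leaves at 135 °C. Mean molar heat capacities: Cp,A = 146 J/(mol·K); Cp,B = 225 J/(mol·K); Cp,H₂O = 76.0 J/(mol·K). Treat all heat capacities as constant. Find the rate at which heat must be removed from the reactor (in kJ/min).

Extent of reaction ξ = 0.636 × 2100 / 2 = 667.8 mol/h
Reaction term: ξ·ΔH°_rxn = 667.8 × -48.1 = -32121 kJ/h
Sensible, feed 213→25 °C: -57641 kJ/h
Outlet flows (mol/h): A 764.4, B 667.8, H₂O 667.8
Sensible, products 25→135 °C: 34387 kJ/h
Q = ΔH = -55375 kJ/h = -15.382 kW
Heat removed = 922.91 kJ/min

Q_out = 923 kJ/min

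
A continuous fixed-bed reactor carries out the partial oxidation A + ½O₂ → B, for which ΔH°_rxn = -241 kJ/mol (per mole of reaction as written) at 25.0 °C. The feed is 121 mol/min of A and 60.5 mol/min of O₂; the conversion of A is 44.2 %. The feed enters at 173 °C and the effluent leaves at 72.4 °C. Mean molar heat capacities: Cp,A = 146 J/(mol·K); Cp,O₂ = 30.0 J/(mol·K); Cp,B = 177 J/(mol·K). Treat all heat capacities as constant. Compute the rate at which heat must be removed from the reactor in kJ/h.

Extent of reaction ξ = 0.442 × 121 = 53.482 mol/min
Reaction term: ξ·ΔH°_rxn = 53.482 × -241 = -12889 kJ/min
Sensible, feed 173→25 °C: -2883.2 kJ/min
Outlet flows (mol/min): A 67.518, O₂ 33.759, B 53.482
Sensible, products 25→72.4 °C: 963.96 kJ/min
Q = ΔH = -14808 kJ/min = -246.81 kW
Heat removed = 888500 kJ/h

Q_out = 889000 kJ/h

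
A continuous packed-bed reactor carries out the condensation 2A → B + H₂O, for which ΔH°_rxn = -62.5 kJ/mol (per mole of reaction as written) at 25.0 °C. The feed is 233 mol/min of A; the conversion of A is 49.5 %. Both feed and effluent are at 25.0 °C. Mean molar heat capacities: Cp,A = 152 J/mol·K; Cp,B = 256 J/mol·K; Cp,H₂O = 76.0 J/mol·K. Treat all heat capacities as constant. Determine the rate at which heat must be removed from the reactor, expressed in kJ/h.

Extent of reaction ξ = 0.495 × 233 / 2 = 57.667 mol/min
Reaction term: ξ·ΔH°_rxn = 57.667 × -62.5 = -3604.2 kJ/min
Q = ΔH = -3604.2 kJ/min = -60.07 kW
Heat removed = 216250 kJ/h

Q_out = 216000 kJ/h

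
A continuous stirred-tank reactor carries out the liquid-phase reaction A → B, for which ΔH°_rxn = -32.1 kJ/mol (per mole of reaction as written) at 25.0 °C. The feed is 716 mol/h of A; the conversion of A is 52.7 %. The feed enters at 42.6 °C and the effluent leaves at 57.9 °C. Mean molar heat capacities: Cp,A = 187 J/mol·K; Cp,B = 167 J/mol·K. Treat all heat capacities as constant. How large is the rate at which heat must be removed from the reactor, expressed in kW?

Q_out = 2.86 kW

Extent of reaction ξ = 0.527 × 716 = 377.33 mol/h
Reaction term: ξ·ΔH°_rxn = 377.33 × -32.1 = -12112 kJ/h
Sensible, feed 42.6→25 °C: -2356.5 kJ/h
Outlet flows (mol/h): A 338.67, B 377.33
Sensible, products 25→57.9 °C: 4156.8 kJ/h
Q = ΔH = -10312 kJ/h = -2.8645 kW
Heat removed = 2.8645 kW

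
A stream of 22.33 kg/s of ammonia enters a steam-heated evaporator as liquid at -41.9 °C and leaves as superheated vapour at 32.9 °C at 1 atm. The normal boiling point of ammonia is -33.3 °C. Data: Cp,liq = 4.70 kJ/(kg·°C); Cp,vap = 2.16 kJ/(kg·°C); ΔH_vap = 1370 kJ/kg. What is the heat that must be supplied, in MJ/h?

Q = 125000 MJ/h

liquid -41.9→-33.3 °C: 40.42 kJ/kg
vaporisation at -33.3 °C: 1370 kJ/kg
vapour -33.3→32.9 °C: 142.99 kJ/kg
Δh = 40.42 + 1370 + 142.99 = 1553.4 kJ/kg
Q = ṁ·Δh = 22.33 kg/s × 1553.4 kJ/kg = 34688 kJ/s
|Q| = 34688 kW = 124880 MJ/h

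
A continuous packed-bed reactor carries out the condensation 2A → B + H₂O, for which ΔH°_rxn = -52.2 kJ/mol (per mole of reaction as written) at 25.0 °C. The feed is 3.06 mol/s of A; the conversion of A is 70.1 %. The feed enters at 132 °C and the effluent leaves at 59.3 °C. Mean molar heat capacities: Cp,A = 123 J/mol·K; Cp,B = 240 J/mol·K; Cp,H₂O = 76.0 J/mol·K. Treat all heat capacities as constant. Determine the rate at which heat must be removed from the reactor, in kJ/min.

Q_out = 4850 kJ/min

Extent of reaction ξ = 0.701 × 3.06 / 2 = 1.0725 mol/s
Reaction term: ξ·ΔH°_rxn = 1.0725 × -52.2 = -55.986 kJ/s
Sensible, feed 132→25 °C: -40.273 kJ/s
Outlet flows (mol/s): A 0.91494, B 1.0725, H₂O 1.0725
Sensible, products 25→59.3 °C: 15.485 kJ/s
Q = ΔH = -80.774 kJ/s = -80.774 kW
Heat removed = 4846.4 kJ/min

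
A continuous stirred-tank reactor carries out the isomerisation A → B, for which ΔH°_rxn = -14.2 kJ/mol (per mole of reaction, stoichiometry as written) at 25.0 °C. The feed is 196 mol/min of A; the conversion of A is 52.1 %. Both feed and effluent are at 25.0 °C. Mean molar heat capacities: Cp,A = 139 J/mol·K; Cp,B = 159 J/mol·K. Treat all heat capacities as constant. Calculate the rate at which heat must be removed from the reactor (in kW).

Q_out = 24.2 kW

Extent of reaction ξ = 0.521 × 196 = 102.12 mol/min
Reaction term: ξ·ΔH°_rxn = 102.12 × -14.2 = -1450 kJ/min
Q = ΔH = -1450 kJ/min = -24.167 kW
Heat removed = 24.167 kW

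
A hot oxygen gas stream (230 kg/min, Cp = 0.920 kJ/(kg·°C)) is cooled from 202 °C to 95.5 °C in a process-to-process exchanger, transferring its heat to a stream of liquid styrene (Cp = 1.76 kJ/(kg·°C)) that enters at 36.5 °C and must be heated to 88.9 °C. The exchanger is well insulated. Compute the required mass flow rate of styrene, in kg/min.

ṁ_c = 244 kg/min

Heat released by hot stream: Q = 230 × 0.920 × (202 − 95.5) = 22535 kJ/min
Energy balance on cold side (adiabatic exchanger): Q = ṁ_c·Cp_c·(T_c,out − T_c,in)
ṁ_c = 22535 / [1.76 × (88.9 − 36.5)] = 244.36 kg/min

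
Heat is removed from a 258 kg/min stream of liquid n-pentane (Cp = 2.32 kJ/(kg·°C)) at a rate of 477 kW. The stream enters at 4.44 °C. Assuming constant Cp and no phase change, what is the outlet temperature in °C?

T_out = -43.4 °C

Q = 477 kW = 28620 kJ/min
ΔT = Q/(ṁ·Cp) = 28620/(258×2.32) = 47.815 K
T_out = 4.44 − 47.815 = -43.375 °C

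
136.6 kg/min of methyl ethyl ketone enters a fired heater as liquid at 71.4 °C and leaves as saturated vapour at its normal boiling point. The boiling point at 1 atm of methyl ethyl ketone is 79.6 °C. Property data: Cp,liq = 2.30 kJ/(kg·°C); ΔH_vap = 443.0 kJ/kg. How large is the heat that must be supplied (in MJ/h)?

liquid 71.4→79.6 °C: 18.86 kJ/kg
vaporisation at 79.6 °C: 443 kJ/kg
Δh = 18.86 + 443 = 461.86 kJ/kg
Q = ṁ·Δh = 136.6 kg/min × 461.86 kJ/kg = 63090 kJ/min
|Q| = 1051.5 kW = 3785.4 MJ/h

Q = 3790 MJ/h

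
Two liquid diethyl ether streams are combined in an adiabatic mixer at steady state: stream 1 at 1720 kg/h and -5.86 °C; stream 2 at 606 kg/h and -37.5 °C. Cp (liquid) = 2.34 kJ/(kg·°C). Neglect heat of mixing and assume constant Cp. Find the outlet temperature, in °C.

T_out = -14.1 °C

Adiabatic, steady state ⇒ Σ ṁᵢCp,ᵢ(T_out − Tᵢ) = 0
T_out = Σ ṁᵢCp,ᵢTᵢ / Σ ṁᵢCp,ᵢ
      = -76762 / 5442.8 = -14.103 °C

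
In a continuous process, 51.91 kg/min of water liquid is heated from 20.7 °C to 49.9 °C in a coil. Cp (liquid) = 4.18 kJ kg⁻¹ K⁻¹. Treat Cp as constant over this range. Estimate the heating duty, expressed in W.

Q = 106000 W

Q = ṁ·Cp·ΔT = 51.91 × 4.18 × (49.9 − 20.7) = 6335.9 kJ/min
Converting: 6335.9 / 60 s = 105.6 kW
Heating duty = 105600 W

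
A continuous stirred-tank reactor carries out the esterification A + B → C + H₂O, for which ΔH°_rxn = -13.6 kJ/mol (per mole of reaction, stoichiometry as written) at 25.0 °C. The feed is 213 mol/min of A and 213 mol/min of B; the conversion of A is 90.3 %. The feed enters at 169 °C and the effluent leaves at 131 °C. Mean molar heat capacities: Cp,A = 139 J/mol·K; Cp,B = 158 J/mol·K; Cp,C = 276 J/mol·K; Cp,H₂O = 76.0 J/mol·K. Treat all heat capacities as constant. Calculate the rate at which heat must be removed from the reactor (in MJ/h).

Q_out = 234 MJ/h

Extent of reaction ξ = 0.903 × 213 = 192.34 mol/min
Reaction term: ξ·ΔH°_rxn = 192.34 × -13.6 = -2615.8 kJ/min
Sensible, feed 169→25 °C: -9109.6 kJ/min
Outlet flows (mol/min): A 20.661, B 20.661, C 192.34, H₂O 192.34
Sensible, products 25→131 °C: 7827 kJ/min
Q = ΔH = -3898.4 kJ/min = -64.973 kW
Heat removed = 233.9 MJ/h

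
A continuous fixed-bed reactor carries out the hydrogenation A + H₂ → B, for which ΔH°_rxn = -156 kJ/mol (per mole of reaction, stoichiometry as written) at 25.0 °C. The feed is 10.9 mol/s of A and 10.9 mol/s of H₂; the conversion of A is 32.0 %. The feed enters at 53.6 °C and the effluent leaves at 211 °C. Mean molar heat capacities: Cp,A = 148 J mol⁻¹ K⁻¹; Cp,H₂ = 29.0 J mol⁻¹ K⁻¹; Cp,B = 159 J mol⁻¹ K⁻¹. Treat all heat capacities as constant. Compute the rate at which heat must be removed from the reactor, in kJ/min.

Extent of reaction ξ = 0.320 × 10.9 = 3.488 mol/s
Reaction term: ξ·ΔH°_rxn = 3.488 × -156 = -544.13 kJ/s
Sensible, feed 53.6→25 °C: -55.178 kJ/s
Outlet flows (mol/s): A 7.412, H₂ 7.412, B 3.488
Sensible, products 25→211 °C: 347.17 kJ/s
Q = ΔH = -252.13 kJ/s = -252.13 kW
Heat removed = 15128 kJ/min

Q_out = 15100 kJ/min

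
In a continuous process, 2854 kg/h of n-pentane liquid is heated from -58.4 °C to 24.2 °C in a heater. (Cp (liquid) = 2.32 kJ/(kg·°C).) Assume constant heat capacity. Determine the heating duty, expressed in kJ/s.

Q = 152 kJ/s

Q = ṁ·Cp·ΔT = 2854 × 2.32 × (24.2 − -58.4) = 546920 kJ/h
Converting: 546920 / 3600 s = 151.92 kW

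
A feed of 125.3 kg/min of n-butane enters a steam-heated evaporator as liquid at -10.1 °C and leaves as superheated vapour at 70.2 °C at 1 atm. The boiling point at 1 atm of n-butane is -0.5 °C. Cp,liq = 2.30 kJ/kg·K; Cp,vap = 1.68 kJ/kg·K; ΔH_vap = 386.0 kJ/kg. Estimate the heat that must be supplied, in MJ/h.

Q = 3960 MJ/h

liquid -10.1→-0.5 °C: 22.08 kJ/kg
vaporisation at -0.5 °C: 386 kJ/kg
vapour -0.5→70.2 °C: 118.78 kJ/kg
Δh = 22.08 + 386 + 118.78 = 526.86 kJ/kg
Q = ṁ·Δh = 125.3 kg/min × 526.86 kJ/kg = 66015 kJ/min
|Q| = 1100.3 kW = 3960.9 MJ/h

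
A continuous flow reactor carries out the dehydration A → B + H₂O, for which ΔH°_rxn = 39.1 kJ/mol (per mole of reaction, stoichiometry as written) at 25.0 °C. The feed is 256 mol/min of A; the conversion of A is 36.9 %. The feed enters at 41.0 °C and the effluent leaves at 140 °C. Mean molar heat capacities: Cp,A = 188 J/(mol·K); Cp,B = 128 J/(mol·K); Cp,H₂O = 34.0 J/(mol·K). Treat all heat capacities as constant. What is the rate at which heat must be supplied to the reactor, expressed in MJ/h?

Extent of reaction ξ = 0.369 × 256 = 94.464 mol/min
Reaction term: ξ·ΔH°_rxn = 94.464 × 39.1 = 3693.5 kJ/min
Sensible, feed 41.0→25 °C: -770.05 kJ/min
Outlet flows (mol/min): A 161.54, B 94.464, H₂O 94.464
Sensible, products 25→140 °C: 5252.3 kJ/min
Q = ΔH = 8175.8 kJ/min = 136.26 kW
Heat supplied = 490.55 MJ/h

Q_in = 491 MJ/h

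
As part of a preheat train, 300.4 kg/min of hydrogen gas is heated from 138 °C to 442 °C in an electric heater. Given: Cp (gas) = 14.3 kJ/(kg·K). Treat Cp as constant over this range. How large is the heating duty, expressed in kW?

Q = 21800 kW

Q = ṁ·Cp·ΔT = 300.4 × 14.3 × (442 − 138) = 1.3059e+06 kJ/min
Converting: 1.3059e+06 / 60 s = 21765 kW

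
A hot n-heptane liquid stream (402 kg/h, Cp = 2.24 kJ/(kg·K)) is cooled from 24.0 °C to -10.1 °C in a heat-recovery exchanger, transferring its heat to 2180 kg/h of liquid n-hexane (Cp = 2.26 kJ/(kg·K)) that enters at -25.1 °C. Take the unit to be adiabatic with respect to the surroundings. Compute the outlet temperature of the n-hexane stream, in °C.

T_c,out = -18.9 °C

Heat released by hot stream: Q = 402 × 2.24 × (24.0 − -10.1) = 30706 kJ/h
Energy balance on cold side (adiabatic exchanger): Q = ṁ_c·Cp_c·(T_c,out − T_c,in)
T_c,out = -25.1 + 30706/(2180 × 2.26) = -18.867 °C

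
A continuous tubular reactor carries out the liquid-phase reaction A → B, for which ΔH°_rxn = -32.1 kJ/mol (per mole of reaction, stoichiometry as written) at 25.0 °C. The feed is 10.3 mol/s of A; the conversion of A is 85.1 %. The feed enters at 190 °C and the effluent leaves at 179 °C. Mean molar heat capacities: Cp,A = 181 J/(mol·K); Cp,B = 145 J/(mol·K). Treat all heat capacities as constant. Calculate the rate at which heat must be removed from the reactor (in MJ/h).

Q_out = 1260 MJ/h

Extent of reaction ξ = 0.851 × 10.3 = 8.7653 mol/s
Reaction term: ξ·ΔH°_rxn = 8.7653 × -32.1 = -281.37 kJ/s
Sensible, feed 190→25 °C: -307.61 kJ/s
Outlet flows (mol/s): A 1.5347, B 8.7653
Sensible, products 25→179 °C: 238.51 kJ/s
Q = ΔH = -350.47 kJ/s = -350.47 kW
Heat removed = 1261.7 MJ/h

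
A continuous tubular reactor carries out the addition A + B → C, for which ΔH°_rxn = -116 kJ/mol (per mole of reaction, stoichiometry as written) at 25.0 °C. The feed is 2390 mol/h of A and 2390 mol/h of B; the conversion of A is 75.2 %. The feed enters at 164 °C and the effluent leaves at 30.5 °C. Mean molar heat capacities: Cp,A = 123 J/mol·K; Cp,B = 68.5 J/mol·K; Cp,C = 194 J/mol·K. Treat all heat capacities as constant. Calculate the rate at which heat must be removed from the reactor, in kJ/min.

Extent of reaction ξ = 0.752 × 2390 = 1797.3 mol/h
Reaction term: ξ·ΔH°_rxn = 1797.3 × -116 = -208480 kJ/h
Sensible, feed 164→25 °C: -63618 kJ/h
Outlet flows (mol/h): A 592.72, B 592.72, C 1797.3
Sensible, products 25→30.5 °C: 2542 kJ/h
Q = ΔH = -269560 kJ/h = -74.878 kW
Heat removed = 4492.7 kJ/min

Q_out = 4490 kJ/min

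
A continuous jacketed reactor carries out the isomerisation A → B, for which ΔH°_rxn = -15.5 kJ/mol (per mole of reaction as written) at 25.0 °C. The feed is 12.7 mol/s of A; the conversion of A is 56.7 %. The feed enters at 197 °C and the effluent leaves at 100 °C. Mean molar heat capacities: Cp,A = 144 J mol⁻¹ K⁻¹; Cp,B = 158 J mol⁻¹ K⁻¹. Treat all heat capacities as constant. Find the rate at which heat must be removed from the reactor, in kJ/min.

Q_out = 16900 kJ/min

Extent of reaction ξ = 0.567 × 12.7 = 7.2009 mol/s
Reaction term: ξ·ΔH°_rxn = 7.2009 × -15.5 = -111.61 kJ/s
Sensible, feed 197→25 °C: -314.55 kJ/s
Outlet flows (mol/s): A 5.4991, B 7.2009
Sensible, products 25→100 °C: 144.72 kJ/s
Q = ΔH = -281.45 kJ/s = -281.45 kW
Heat removed = 16887 kJ/min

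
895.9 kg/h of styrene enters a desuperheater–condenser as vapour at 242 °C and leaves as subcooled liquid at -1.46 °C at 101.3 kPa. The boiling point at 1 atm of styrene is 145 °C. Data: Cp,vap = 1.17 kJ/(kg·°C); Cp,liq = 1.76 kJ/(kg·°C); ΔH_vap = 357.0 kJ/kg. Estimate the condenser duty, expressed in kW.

Q_c = 181 kW

vapour 242→145 °C: -113.49 kJ/kg
condensation at 145 °C: -357 kJ/kg
liquid 145→-1.46 °C: -257.77 kJ/kg
Δh = -113.49 + -357 + -257.77 = -728.26 kJ/kg
Q = ṁ·Δh = 895.9 kg/h × -728.26 kJ/kg = -652450 kJ/h
|Q| = 181.24 kW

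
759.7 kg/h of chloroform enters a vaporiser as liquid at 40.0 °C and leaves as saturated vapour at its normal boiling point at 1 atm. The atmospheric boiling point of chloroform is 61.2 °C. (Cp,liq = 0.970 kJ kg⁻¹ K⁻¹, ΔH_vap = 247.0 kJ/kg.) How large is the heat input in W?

Q = 56500 W

liquid 40.0→61.2 °C: 20.564 kJ/kg
vaporisation at 61.2 °C: 247 kJ/kg
Δh = 20.564 + 247 = 267.56 kJ/kg
Q = ṁ·Δh = 759.7 kg/h × 267.56 kJ/kg = 203270 kJ/h
|Q| = 56.463 kW = 56463 W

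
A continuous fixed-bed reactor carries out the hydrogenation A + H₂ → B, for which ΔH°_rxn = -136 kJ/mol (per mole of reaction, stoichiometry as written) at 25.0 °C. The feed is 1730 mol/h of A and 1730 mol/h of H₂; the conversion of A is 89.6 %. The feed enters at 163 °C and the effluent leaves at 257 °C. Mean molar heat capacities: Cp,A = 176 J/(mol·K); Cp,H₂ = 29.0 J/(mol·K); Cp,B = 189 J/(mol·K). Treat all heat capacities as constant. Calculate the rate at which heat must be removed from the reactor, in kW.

Extent of reaction ξ = 0.896 × 1730 = 1550.1 mol/h
Reaction term: ξ·ΔH°_rxn = 1550.1 × -136 = -210810 kJ/h
Sensible, feed 163→25 °C: -48942 kJ/h
Outlet flows (mol/h): A 179.92, H₂ 179.92, B 1550.1
Sensible, products 25→257 °C: 76525 kJ/h
Q = ΔH = -183230 kJ/h = -50.897 kW
Heat removed = 50.897 kW

Q_out = 50.9 kW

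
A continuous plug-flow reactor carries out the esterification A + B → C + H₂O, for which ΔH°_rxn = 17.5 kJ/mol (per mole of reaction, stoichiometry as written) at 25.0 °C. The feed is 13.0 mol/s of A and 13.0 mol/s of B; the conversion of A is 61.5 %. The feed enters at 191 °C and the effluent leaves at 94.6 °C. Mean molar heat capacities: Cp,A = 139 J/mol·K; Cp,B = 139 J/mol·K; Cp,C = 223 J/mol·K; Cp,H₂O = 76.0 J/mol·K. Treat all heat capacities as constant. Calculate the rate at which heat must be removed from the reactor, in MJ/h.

Extent of reaction ξ = 0.615 × 13.0 = 7.995 mol/s
Reaction term: ξ·ΔH°_rxn = 7.995 × 17.5 = 139.91 kJ/s
Sensible, feed 191→25 °C: -599.92 kJ/s
Outlet flows (mol/s): A 5.005, B 5.005, C 7.995, H₂O 7.995
Sensible, products 25→94.6 °C: 263.22 kJ/s
Q = ΔH = -196.79 kJ/s = -196.79 kW
Heat removed = 708.45 MJ/h

Q_out = 708 MJ/h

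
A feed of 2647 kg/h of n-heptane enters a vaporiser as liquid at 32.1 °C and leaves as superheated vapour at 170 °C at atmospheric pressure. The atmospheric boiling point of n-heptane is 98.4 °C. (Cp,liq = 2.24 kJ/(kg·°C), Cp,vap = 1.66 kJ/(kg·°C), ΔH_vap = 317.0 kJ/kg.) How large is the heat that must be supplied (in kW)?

Q = 430 kW

liquid 32.1→98.4 °C: 148.51 kJ/kg
vaporisation at 98.4 °C: 317 kJ/kg
vapour 98.4→170 °C: 118.86 kJ/kg
Δh = 148.51 + 317 + 118.86 = 584.37 kJ/kg
Q = ṁ·Δh = 2647 kg/h × 584.37 kJ/kg = 1.5468e+06 kJ/h
|Q| = 429.67 kW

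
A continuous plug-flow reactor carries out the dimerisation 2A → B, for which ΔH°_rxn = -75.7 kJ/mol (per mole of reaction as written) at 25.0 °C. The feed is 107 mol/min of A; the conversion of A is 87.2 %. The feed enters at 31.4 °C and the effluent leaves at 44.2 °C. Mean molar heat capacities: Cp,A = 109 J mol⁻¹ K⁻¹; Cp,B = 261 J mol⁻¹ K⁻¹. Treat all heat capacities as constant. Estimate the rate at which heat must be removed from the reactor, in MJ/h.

Extent of reaction ξ = 0.872 × 107 / 2 = 46.652 mol/min
Reaction term: ξ·ΔH°_rxn = 46.652 × -75.7 = -3531.6 kJ/min
Sensible, feed 31.4→25 °C: -74.643 kJ/min
Outlet flows (mol/min): A 13.696, B 46.652
Sensible, products 25→44.2 °C: 262.45 kJ/min
Q = ΔH = -3343.8 kJ/min = -55.729 kW
Heat removed = 200.63 MJ/h

Q_out = 201 MJ/h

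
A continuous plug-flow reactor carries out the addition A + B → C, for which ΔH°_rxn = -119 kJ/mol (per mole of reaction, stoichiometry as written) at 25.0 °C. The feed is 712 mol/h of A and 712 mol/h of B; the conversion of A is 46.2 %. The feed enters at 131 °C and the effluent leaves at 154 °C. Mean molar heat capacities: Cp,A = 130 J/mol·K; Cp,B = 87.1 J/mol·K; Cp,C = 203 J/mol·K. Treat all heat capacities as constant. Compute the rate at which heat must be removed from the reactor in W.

Q_out = 10100 W

Extent of reaction ξ = 0.462 × 712 = 328.94 mol/h
Reaction term: ξ·ΔH°_rxn = 328.94 × -119 = -39144 kJ/h
Sensible, feed 131→25 °C: -16385 kJ/h
Outlet flows (mol/h): A 383.06, B 383.06, C 328.94
Sensible, products 25→154 °C: 19342 kJ/h
Q = ΔH = -36187 kJ/h = -10.052 kW
Heat removed = 10052 W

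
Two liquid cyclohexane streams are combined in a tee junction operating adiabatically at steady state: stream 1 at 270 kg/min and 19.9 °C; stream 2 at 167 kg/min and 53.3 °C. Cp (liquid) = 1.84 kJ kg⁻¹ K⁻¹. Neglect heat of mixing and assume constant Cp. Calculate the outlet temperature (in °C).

T_out = 32.7 °C

Energy balance with Q = 0: Σ ṁᵢCp,ᵢ(T_out − Tᵢ) = 0
T_out = Σ ṁᵢCp,ᵢTᵢ / Σ ṁᵢCp,ᵢ
      = 26264 / 804.08 = 32.664 °C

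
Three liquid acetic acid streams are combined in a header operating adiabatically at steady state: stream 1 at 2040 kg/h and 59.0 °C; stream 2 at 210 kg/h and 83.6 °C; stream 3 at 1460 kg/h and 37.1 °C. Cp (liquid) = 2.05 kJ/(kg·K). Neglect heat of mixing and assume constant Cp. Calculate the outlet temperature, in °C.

T_out = 51.8 °C

Energy balance with Q = 0: Σ ṁᵢCp,ᵢ(T_out − Tᵢ) = 0
T_out = Σ ṁᵢCp,ᵢTᵢ / Σ ṁᵢCp,ᵢ
      = 393770 / 7605.5 = 51.774 °C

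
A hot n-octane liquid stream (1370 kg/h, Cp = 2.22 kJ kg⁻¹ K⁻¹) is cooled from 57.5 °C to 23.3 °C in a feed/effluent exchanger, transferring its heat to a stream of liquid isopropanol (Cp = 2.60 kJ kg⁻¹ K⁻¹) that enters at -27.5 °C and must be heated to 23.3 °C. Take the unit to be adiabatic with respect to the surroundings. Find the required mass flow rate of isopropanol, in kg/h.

ṁ_c = 788 kg/h

Heat released by hot stream: Q = 1370 × 2.22 × (57.5 − 23.3) = 104020 kJ/h
Energy balance on cold side (adiabatic exchanger): Q = ṁ_c·Cp_c·(T_c,out − T_c,in)
ṁ_c = 104020 / [2.60 × (23.3 − -27.5)] = 787.52 kg/h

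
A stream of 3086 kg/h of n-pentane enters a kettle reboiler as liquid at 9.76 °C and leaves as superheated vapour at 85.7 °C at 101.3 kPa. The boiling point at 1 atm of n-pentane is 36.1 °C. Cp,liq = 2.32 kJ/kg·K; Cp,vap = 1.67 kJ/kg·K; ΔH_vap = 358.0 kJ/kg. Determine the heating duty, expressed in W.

Q = 430000 W

liquid 9.76→36.1 °C: 61.109 kJ/kg
vaporisation at 36.1 °C: 358 kJ/kg
vapour 36.1→85.7 °C: 82.832 kJ/kg
Δh = 61.109 + 358 + 82.832 = 501.94 kJ/kg
Q = ṁ·Δh = 3086 kg/h × 501.94 kJ/kg = 1.549e+06 kJ/h
|Q| = 430.27 kW = 430270 W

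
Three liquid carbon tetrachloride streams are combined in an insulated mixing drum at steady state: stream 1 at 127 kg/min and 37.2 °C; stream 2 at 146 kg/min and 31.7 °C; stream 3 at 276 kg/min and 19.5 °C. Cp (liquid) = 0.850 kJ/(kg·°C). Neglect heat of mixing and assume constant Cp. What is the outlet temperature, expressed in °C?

T_out = 26.8 °C

No heat crosses the boundary, so H_out = H_in.
Σ ṁᵢCp,ᵢTᵢ = 127×0.850×37.2 + 146×0.850×31.7 + 276×0.850×19.5 = 12524
Σ ṁᵢCp,ᵢ = 127×0.850 + 146×0.850 + 276×0.850 = 466.65
T_out = 12524 / 466.65 = 26.839 °C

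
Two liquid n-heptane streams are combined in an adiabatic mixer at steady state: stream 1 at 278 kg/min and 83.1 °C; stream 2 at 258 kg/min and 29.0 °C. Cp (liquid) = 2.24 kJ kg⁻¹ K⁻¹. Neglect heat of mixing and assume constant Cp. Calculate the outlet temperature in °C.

Adiabatic, steady state ⇒ Σ ṁᵢCp,ᵢ(T_out − Tᵢ) = 0
Σ ṁᵢCp,ᵢTᵢ = 278×2.24×83.1 + 258×2.24×29.0 = 68508
Σ ṁᵢCp,ᵢ = 278×2.24 + 258×2.24 = 1200.6
T_out = 68508 / 1200.6 = 57.059 °C

T_out = 57.1 °C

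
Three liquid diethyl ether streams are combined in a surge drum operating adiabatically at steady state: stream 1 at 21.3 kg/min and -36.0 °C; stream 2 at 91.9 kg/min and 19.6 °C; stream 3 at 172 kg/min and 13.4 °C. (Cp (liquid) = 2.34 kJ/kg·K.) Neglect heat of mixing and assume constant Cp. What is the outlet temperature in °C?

Energy balance with Q = 0: Σ ṁᵢCp,ᵢ(T_out − Tᵢ) = 0
Σ ṁᵢCp,ᵢTᵢ = 21.3×2.34×-36.0 + 91.9×2.34×19.6 + 172×2.34×13.4 = 7813.8
Σ ṁᵢCp,ᵢ = 21.3×2.34 + 91.9×2.34 + 172×2.34 = 667.37
T_out = 7813.8 / 667.37 = 11.708 °C

T_out = 11.7 °C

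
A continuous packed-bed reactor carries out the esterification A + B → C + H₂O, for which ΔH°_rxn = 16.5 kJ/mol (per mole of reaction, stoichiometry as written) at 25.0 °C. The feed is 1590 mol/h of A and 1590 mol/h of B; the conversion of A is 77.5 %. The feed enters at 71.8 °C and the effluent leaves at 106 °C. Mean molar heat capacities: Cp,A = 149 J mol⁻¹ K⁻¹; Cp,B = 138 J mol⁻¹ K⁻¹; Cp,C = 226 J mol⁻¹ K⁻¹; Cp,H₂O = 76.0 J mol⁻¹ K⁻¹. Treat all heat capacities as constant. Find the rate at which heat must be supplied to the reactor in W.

Extent of reaction ξ = 0.775 × 1590 = 1232.2 mol/h
Reaction term: ξ·ΔH°_rxn = 1232.2 × 16.5 = 20332 kJ/h
Sensible, feed 71.8→25 °C: -21356 kJ/h
Outlet flows (mol/h): A 357.75, B 357.75, C 1232.2, H₂O 1232.2
Sensible, products 25→106 °C: 38460 kJ/h
Q = ΔH = 37436 kJ/h = 10.399 kW
Heat supplied = 10399 W

Q_in = 10400 W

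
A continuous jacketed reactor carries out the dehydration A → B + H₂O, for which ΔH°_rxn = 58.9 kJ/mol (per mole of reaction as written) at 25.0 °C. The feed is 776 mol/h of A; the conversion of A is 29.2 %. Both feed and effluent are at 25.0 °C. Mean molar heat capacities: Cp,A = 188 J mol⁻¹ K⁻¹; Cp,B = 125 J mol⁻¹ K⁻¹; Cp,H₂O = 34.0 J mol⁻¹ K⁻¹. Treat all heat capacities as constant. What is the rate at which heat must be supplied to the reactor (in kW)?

Extent of reaction ξ = 0.292 × 776 = 226.59 mol/h
Reaction term: ξ·ΔH°_rxn = 226.59 × 58.9 = 13346 kJ/h
Q = ΔH = 13346 kJ/h = 3.7073 kW
Heat supplied = 3.7073 kW

Q_in = 3.71 kW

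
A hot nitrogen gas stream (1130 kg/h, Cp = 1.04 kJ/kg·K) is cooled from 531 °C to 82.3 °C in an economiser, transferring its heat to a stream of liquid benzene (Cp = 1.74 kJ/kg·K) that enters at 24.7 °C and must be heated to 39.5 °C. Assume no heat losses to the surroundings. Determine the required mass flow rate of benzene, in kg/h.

ṁ_c = 20500 kg/h

Heat released by hot stream: Q = 1130 × 1.04 × (531 − 82.3) = 527310 kJ/h
Energy balance on cold side (adiabatic exchanger): Q = ṁ_c·Cp_c·(T_c,out − T_c,in)
ṁ_c = 527310 / [1.74 × (39.5 − 24.7)] = 20477 kg/h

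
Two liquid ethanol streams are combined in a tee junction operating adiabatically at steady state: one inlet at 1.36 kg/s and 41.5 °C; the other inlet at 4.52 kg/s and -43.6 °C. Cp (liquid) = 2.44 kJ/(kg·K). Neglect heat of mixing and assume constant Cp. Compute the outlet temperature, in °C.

Energy balance with Q = 0: Σ ṁᵢCp,ᵢ(T_out − Tᵢ) = 0
Σ ṁᵢCp,ᵢTᵢ = 1.36×2.44×41.5 + 4.52×2.44×-43.6 = -343.14
Σ ṁᵢCp,ᵢ = 1.36×2.44 + 4.52×2.44 = 14.347
T_out = -343.14 / 14.347 = -23.917 °C

T_out = -23.9 °C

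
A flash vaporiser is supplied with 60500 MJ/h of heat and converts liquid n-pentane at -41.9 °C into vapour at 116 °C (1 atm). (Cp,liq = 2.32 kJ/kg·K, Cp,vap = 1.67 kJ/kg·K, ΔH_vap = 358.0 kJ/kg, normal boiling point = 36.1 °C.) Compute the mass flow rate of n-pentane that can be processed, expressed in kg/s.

Δh = 2.32×(36.1−-41.9) + 358.0 + 1.67×(116−36.1) = 672.39 kJ/kg
Q = 60500 MJ/h = 16806 kJ/s = 16806 kJ/s
ṁ = Q/Δh = 16806 / 672.39 = 24.994 kg/s

ṁ = 25.0 kg/s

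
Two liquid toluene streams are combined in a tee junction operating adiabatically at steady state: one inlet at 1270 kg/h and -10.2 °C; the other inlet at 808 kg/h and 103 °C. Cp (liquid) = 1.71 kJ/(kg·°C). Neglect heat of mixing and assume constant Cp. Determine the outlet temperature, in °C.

Adiabatic, steady state ⇒ Σ ṁᵢCp,ᵢ(T_out − Tᵢ) = 0
Σ ṁᵢCp,ᵢTᵢ = 1270×1.71×-10.2 + 808×1.71×103 = 120160
Σ ṁᵢCp,ᵢ = 1270×1.71 + 808×1.71 = 3553.4
T_out = 120160 / 3553.4 = 33.816 °C

T_out = 33.8 °C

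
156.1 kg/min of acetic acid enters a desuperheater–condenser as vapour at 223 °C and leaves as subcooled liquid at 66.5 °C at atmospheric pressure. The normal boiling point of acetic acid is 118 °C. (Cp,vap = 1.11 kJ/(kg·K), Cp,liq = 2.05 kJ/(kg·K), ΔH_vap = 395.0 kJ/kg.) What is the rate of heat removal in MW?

vapour 223→118 °C: -116.55 kJ/kg
condensation at 118 °C: -395 kJ/kg
liquid 118→66.5 °C: -105.57 kJ/kg
Δh = -116.55 + -395 + -105.57 = -617.12 kJ/kg
Q = ṁ·Δh = 156.1 kg/min × -617.12 kJ/kg = -96333 kJ/min
|Q| = 1605.6 kW = 1.6056 MW

Q_c = 1.61 MW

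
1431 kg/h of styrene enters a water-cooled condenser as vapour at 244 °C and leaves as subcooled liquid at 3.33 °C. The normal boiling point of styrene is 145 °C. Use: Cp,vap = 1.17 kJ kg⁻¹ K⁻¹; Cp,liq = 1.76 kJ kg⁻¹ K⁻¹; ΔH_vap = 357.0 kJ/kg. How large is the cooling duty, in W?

Q_c = 287000 W

vapour 244→145 °C: -115.83 kJ/kg
condensation at 145 °C: -357 kJ/kg
liquid 145→3.33 °C: -249.34 kJ/kg
Δh = -115.83 + -357 + -249.34 = -722.17 kJ/kg
Q = ṁ·Δh = 1431 kg/h × -722.17 kJ/kg = -1.0334e+06 kJ/h
|Q| = 287.06 kW = 287060 W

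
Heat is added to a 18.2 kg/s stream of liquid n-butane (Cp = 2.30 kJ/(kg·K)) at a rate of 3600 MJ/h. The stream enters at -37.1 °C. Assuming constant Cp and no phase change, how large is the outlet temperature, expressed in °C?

T_out = -13.2 °C

Q = 3600 MJ/h = 1000 kJ/s
ΔT = Q/(ṁ·Cp) = 1000/(18.2×2.30) = 23.889 K
T_out = -37.1 + 23.889 = -13.211 °C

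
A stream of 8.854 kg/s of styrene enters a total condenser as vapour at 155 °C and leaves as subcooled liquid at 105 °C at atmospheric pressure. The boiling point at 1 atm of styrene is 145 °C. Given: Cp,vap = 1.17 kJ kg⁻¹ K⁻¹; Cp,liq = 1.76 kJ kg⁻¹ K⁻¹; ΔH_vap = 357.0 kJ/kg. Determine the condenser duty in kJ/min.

Q_c = 233000 kJ/min

vapour 155→145 °C: -11.7 kJ/kg
condensation at 145 °C: -357 kJ/kg
liquid 145→105 °C: -70.4 kJ/kg
Δh = -11.7 + -357 + -70.4 = -439.1 kJ/kg
Q = ṁ·Δh = 8.854 kg/s × -439.1 kJ/kg = -3887.8 kJ/s
|Q| = 3887.8 kW = 233270 kJ/min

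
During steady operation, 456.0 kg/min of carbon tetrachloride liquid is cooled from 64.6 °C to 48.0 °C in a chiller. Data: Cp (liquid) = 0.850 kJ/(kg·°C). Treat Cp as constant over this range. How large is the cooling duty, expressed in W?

Q = ṁ·Cp·ΔT = 456.0 × 0.850 × (48.0 − 64.6) = -6434.2 kJ/min
Converting: 6434.2 / 60 s = 107.24 kW
Cooling duty = 107240 W

Q_c = 107000 W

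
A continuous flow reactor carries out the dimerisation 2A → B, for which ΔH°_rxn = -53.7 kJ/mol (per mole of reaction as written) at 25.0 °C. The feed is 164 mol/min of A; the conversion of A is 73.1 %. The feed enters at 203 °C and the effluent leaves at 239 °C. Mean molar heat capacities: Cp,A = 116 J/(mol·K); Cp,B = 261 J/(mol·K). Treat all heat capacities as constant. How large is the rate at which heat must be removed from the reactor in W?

Q_out = 36000 W

Extent of reaction ξ = 0.731 × 164 / 2 = 59.942 mol/min
Reaction term: ξ·ΔH°_rxn = 59.942 × -53.7 = -3218.9 kJ/min
Sensible, feed 203→25 °C: -3386.3 kJ/min
Outlet flows (mol/min): A 44.116, B 59.942
Sensible, products 25→239 °C: 4443.1 kJ/min
Q = ΔH = -2162 kJ/min = -36.034 kW
Heat removed = 36034 W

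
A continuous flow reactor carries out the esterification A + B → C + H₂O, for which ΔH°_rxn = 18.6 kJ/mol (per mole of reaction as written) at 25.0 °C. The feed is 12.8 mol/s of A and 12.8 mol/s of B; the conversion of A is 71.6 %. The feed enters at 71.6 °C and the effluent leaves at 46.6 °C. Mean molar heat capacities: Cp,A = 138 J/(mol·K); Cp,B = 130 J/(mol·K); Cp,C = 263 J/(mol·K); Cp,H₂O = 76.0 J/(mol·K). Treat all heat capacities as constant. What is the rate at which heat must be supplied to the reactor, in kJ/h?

Q_in = 356000 kJ/h

Extent of reaction ξ = 0.716 × 12.8 = 9.1648 mol/s
Reaction term: ξ·ΔH°_rxn = 9.1648 × 18.6 = 170.47 kJ/s
Sensible, feed 71.6→25 °C: -159.86 kJ/s
Outlet flows (mol/s): A 3.6352, B 3.6352, C 9.1648, H₂O 9.1648
Sensible, products 25→46.6 °C: 88.152 kJ/s
Q = ΔH = 98.76 kJ/s = 98.76 kW
Heat supplied = 355540 kJ/h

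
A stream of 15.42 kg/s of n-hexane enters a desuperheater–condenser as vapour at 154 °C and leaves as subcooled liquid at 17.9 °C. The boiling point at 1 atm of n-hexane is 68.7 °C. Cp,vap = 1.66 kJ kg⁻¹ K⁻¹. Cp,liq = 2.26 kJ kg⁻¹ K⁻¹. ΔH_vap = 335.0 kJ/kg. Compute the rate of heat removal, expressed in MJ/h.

Q_c = 32800 MJ/h

vapour 154→68.7 °C: -141.6 kJ/kg
condensation at 68.7 °C: -335 kJ/kg
liquid 68.7→17.9 °C: -114.81 kJ/kg
Δh = -141.6 + -335 + -114.81 = -591.41 kJ/kg
Q = ṁ·Δh = 15.42 kg/s × -591.41 kJ/kg = -9119.5 kJ/s
|Q| = 9119.5 kW = 32830 MJ/h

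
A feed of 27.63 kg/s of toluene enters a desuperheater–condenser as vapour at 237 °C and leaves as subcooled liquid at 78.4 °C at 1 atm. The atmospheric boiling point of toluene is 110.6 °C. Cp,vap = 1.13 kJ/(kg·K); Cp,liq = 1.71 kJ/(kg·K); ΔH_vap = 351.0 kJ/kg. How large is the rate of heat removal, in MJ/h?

Q_c = 54600 MJ/h

vapour 237→110.6 °C: -142.83 kJ/kg
condensation at 110.6 °C: -351 kJ/kg
liquid 110.6→78.4 °C: -55.062 kJ/kg
Δh = -142.83 + -351 + -55.062 = -548.89 kJ/kg
Q = ṁ·Δh = 27.63 kg/s × -548.89 kJ/kg = -15166 kJ/s
|Q| = 15166 kW = 54597 MJ/h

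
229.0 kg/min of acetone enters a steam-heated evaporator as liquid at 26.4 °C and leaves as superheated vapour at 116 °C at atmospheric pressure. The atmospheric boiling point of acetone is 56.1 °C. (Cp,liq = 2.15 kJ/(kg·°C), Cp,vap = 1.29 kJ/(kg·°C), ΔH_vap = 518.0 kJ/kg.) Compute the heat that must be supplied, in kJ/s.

Q = 2520 kJ/s

liquid 26.4→56.1 °C: 63.855 kJ/kg
vaporisation at 56.1 °C: 518 kJ/kg
vapour 56.1→116 °C: 77.271 kJ/kg
Δh = 63.855 + 518 + 77.271 = 659.13 kJ/kg
Q = ṁ·Δh = 229.0 kg/min × 659.13 kJ/kg = 150940 kJ/min
|Q| = 2515.7 kW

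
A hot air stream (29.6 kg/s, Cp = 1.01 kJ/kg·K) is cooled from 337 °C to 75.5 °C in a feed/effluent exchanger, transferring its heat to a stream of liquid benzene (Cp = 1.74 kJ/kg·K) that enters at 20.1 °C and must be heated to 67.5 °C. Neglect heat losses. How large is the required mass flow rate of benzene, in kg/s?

ṁ_c = 94.8 kg/s

Heat released by hot stream: Q = 29.6 × 1.01 × (337 − 75.5) = 7817.8 kJ/s
Energy balance on cold side (adiabatic exchanger): Q = ṁ_c·Cp_c·(T_c,out − T_c,in)
ṁ_c = 7817.8 / [1.74 × (67.5 − 20.1)] = 94.789 kg/s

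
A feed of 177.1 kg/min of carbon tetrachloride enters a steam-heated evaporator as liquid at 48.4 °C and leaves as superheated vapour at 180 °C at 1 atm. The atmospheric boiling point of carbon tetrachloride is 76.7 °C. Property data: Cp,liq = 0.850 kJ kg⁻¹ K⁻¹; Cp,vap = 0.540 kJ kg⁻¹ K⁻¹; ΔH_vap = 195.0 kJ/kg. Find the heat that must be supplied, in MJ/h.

Q = 2920 MJ/h

liquid 48.4→76.7 °C: 24.055 kJ/kg
vaporisation at 76.7 °C: 195 kJ/kg
vapour 76.7→180 °C: 55.782 kJ/kg
Δh = 24.055 + 195 + 55.782 = 274.84 kJ/kg
Q = ṁ·Δh = 177.1 kg/min × 274.84 kJ/kg = 48674 kJ/min
|Q| = 811.23 kW = 2920.4 MJ/h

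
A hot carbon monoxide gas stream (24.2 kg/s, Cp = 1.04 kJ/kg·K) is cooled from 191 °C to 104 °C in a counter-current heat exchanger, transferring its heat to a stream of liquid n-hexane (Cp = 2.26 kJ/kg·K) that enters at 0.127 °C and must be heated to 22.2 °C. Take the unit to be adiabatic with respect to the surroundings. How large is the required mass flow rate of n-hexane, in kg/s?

ṁ_c = 43.9 kg/s

Heat released by hot stream: Q = 24.2 × 1.04 × (191 − 104) = 2189.6 kJ/s
Energy balance on cold side (adiabatic exchanger): Q = ṁ_c·Cp_c·(T_c,out − T_c,in)
ṁ_c = 2189.6 / [2.26 × (22.2 − 0.127)] = 43.893 kg/s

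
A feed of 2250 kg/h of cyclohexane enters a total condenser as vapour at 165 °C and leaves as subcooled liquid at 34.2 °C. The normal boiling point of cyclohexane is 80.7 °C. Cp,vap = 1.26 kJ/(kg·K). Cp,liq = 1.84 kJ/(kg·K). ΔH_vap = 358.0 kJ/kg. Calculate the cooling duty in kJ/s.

vapour 165→80.7 °C: -106.22 kJ/kg
condensation at 80.7 °C: -358 kJ/kg
liquid 80.7→34.2 °C: -85.56 kJ/kg
Δh = -106.22 + -358 + -85.56 = -549.78 kJ/kg
Q = ṁ·Δh = 2250 kg/h × -549.78 kJ/kg = -1.237e+06 kJ/h
|Q| = 343.61 kW

Q_c = 344 kJ/s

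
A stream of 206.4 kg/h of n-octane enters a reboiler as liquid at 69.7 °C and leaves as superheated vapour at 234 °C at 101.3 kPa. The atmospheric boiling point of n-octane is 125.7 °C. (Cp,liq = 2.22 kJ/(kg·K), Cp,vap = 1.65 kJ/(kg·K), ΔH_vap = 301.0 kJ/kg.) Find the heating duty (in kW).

liquid 69.7→125.7 °C: 124.32 kJ/kg
vaporisation at 125.7 °C: 301 kJ/kg
vapour 125.7→234 °C: 178.69 kJ/kg
Δh = 124.32 + 301 + 178.69 = 604.01 kJ/kg
Q = ṁ·Δh = 206.4 kg/h × 604.01 kJ/kg = 124670 kJ/h
|Q| = 34.63 kW

Q = 34.6 kW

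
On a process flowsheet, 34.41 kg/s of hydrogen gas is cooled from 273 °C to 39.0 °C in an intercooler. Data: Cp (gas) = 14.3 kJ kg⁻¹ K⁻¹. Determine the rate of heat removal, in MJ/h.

Q_c = 415000 MJ/h

Q = ṁ·Cp·ΔT = 34.41 × 14.3 × (39.0 − 273) = -115140 kJ/s
Cooling duty = 414510 MJ/h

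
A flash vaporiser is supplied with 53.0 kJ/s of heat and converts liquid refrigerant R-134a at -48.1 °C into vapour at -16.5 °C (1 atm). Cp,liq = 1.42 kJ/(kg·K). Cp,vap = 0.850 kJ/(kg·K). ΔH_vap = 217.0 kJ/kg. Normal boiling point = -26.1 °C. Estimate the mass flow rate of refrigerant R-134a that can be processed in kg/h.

ṁ = 744 kg/h

Δh = 1.42×(-26.1−-48.1) + 217.0 + 0.850×(-16.5−-26.1) = 256.4 kJ/kg
Q = 53.0 kJ/s = 53 kJ/s = 190800 kJ/h
ṁ = Q/Δh = 190800 / 256.4 = 744.15 kg/h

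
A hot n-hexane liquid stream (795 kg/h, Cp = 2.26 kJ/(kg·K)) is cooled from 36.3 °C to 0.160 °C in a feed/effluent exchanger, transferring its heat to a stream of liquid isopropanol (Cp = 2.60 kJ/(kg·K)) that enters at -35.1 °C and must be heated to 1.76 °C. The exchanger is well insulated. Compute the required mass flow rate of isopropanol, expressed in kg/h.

Heat released by hot stream: Q = 795 × 2.26 × (36.3 − 0.160) = 64933 kJ/h
Energy balance on cold side (adiabatic exchanger): Q = ṁ_c·Cp_c·(T_c,out − T_c,in)
ṁ_c = 64933 / [2.60 × (1.76 − -35.1)] = 677.54 kg/h

ṁ_c = 678 kg/h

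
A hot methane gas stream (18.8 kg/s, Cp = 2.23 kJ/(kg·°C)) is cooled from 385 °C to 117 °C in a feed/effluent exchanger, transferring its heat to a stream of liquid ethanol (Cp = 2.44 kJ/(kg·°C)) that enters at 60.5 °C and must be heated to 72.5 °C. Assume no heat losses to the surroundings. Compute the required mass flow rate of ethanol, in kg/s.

Heat released by hot stream: Q = 18.8 × 2.23 × (385 − 117) = 11236 kJ/s
Energy balance on cold side (adiabatic exchanger): Q = ṁ_c·Cp_c·(T_c,out − T_c,in)
ṁ_c = 11236 / [2.44 × (72.5 − 60.5)] = 383.73 kg/s

ṁ_c = 384 kg/s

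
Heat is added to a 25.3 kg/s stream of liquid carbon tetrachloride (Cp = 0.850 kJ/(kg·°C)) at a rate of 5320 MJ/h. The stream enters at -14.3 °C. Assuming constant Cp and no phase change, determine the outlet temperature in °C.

Q = 5320 MJ/h = 1477.8 kJ/s
ΔT = Q/(ṁ·Cp) = 1477.8/(25.3×0.850) = 68.718 K
T_out = -14.3 + 68.718 = 54.418 °C

T_out = 54.4 °C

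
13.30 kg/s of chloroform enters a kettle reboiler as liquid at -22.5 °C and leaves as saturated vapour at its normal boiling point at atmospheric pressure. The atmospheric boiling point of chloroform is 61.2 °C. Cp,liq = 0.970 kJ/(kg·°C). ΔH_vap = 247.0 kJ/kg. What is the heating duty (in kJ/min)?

Q = 262000 kJ/min

liquid -22.5→61.2 °C: 81.189 kJ/kg
vaporisation at 61.2 °C: 247 kJ/kg
Δh = 81.189 + 247 = 328.19 kJ/kg
Q = ṁ·Δh = 13.30 kg/s × 328.19 kJ/kg = 4364.9 kJ/s
|Q| = 4364.9 kW = 261890 kJ/min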